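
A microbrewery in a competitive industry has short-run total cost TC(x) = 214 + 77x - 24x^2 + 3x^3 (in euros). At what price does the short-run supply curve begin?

€29 per unit

The shutdown price is the minimum of AVC. VC = 77x - 24x^2 + 3x^3, so AVC = 77 - 24x + 3x^2.
At the minimum of AVC, MC = AVC. MC = 77 - 48x + 9x^2; setting MC = AVC gives 6x^2 - 24x = 0, so x = 4. min AVC = 29.
For P < €29 the firm produces nothing.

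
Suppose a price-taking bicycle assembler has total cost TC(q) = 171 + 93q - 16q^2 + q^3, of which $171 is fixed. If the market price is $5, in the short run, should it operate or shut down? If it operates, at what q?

Variable cost is VC = 93q - 16q^2 + q^3, so AVC = VC/q = 93 - 16q + q^2 and MC = dTC/dq = 93 - 32q + 3q^2.
The AVC parabola has its vertex at q = 16/2 = 8, where AVC = 93 - 16·8 + 8^2 = $29.
P = $5 lies below min AVC = $29; no output level covers variable cost.
Best response: produce nothing and absorb the $171 fixed cost.

Shut down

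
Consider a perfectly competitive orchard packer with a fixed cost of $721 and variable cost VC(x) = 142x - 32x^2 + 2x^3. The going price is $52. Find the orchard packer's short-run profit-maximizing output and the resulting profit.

AVC = 142 - 32x + 2x^2 has its minimum $14 at x = 8; price $52 clears that bar, so the firm operates.
With MC = 142 - 64x + 6x^2, P = MC on the upward-sloping part at x* = 9.
TR = 52·9 = 468. TC = 721 + 144 = 865. Profit = 468 − 865 = -$397.
By producing, the firm covers all variable cost plus $324 of fixed cost; shutting down would lose the full $721.

Profit = -$397 at x = 9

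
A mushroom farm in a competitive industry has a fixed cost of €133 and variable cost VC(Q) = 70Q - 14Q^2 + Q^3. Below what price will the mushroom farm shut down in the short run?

Short-run supply begins at min AVC. From VC = 70Q - 14Q^2 + Q^3, AVC = 70 - 14Q + Q^2.
At the minimum of AVC, MC = AVC. MC = 70 - 28Q + 3Q^2; setting MC = AVC gives 2Q^2 - 14Q = 0, so Q = 7. min AVC = 21.
The firm shuts down for any P below €21.

€21 per unit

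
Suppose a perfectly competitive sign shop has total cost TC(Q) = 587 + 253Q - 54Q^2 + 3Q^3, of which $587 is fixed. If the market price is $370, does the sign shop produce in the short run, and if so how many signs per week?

Strip out fixed cost: VC = 253Q - 54Q^2 + 3Q^3. Then AVC = 253 - 54Q + 3Q^2 and MC = 253 - 108Q + 9Q^2.
The AVC parabola has its vertex at Q = 54/6 = 9, where AVC = 253 - 54·9 + 3·9^2 = $10.
Since P = $370 ≥ min AVC = $10, price covers variable cost and the firm should produce.
P = MC gives -117 - 108Q + 9Q^2 = 0, with roots -1 and 13. Take the larger (rising MC): Q* = 13.
Check: AVC at Q = 13 is $58 ≤ P, so revenue covers variable cost.
Profit = P·Q − TC = 370·13 − 1341 = $3469.

Produce at Q = 13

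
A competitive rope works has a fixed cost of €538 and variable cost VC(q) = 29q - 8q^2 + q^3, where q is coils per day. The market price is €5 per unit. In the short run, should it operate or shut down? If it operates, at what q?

Variable cost is VC = 29q - 8q^2 + q^3, so AVC = VC/q = 29 - 8q + q^2 and MC = dTC/dq = 29 - 16q + 3q^2.
The AVC parabola has its vertex at q = 8/2 = 4, where AVC = 29 - 8·4 + 4^2 = €13.
P = €5 lies below min AVC = €13; no output level covers variable cost.
Shutting down limits the loss to fixed cost, €538.

Shut down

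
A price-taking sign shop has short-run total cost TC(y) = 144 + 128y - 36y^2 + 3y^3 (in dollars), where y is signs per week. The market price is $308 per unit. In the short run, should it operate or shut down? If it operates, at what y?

Produce at y = 10

Variable cost is VC = 128y - 36y^2 + 3y^3, so AVC = VC/y = 128 - 36y + 3y^2 and MC = dTC/dy = 128 - 72y + 9y^2.
AVC is minimized where dAVC/dy = -36 + 6y = 0, at y = 6; min AVC = 128 - 36·6 + 3·6^2 = $20.
P = $308 exceeds min AVC = $20, so the firm stays open.
Set P = MC: 308 = 128 - 72y + 9y^2 → -180 - 72y + 9y^2 = 0. The roots are y = -2 and y = 10; the profit-maximizing output is on the rising part of MC, so y* = 10.
Check: AVC at y = 10 is $68 ≤ P, so revenue covers variable cost.
Profit = P·y − TC = 308·10 − 824 = $2256.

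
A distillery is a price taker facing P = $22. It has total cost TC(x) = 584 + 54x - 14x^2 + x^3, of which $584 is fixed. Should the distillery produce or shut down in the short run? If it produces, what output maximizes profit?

Produce at x = 8

Variable cost is VC = 54x - 14x^2 + x^3, so AVC = VC/x = 54 - 14x + x^2 and MC = dTC/dx = 54 - 28x + 3x^2.
AVC hits its minimum where MC = AVC, at x = 7, giving min AVC = 54 - 14·7 + 7^2 = $5.
Because $22 ≥ $5, revenue can cover variable cost; the firm operates.
Set P = MC: 22 = 54 - 28x + 3x^2 → 32 - 28x + 3x^2 = 0. The roots are x = 4/3 and x = 8; the profit-maximizing output is on the rising part of MC, so x* = 8.
Check: AVC at x = 8 is $6 ≤ P, so revenue covers variable cost.
Profit = P·x − TC = 22·8 − 632 = -$456, a loss, but smaller than the $584 fixed cost the firm would lose by shutting down.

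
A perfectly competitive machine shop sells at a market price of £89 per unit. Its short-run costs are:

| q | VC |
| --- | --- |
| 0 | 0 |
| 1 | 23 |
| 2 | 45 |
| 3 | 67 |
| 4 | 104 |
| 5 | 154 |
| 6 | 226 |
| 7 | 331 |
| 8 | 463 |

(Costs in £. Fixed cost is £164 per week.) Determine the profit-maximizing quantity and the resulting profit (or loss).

Tabulate TR − TC: q=0: -164; q=1: -98; q=2: -31; q=3: 36; q=4: 88; q=5: 127; q=6: 144; q=7: 128; q=8: 85.
Profit is maximized at q = 6. AVC there is 226/6 = £37.67 ≤ P, so producing beats shutting down (which would give -£164).

q = 6; profit = £144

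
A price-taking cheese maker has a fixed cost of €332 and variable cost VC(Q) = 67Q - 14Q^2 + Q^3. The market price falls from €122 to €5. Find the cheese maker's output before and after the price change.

Output falls from 11 to 0 (the firm shuts down)

MC = 67 - 28Q + 3Q^2; the shutdown threshold is min AVC = €18 (at Q = 7).
At P = €122 ≥ min AVC, set P = MC on the rising branch: Q = 11.
At P = €5 < min AVC = €18, price no longer covers variable cost at any output, so the firm shuts down: Q = 0.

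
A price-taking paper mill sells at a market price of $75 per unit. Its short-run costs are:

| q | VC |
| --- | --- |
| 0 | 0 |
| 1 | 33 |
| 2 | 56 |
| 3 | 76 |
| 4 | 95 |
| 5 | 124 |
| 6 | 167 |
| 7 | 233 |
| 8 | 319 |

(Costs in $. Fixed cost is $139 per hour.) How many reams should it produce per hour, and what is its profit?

q = 7; profit = $153

Compute π = P·q − TC at each output: q=0: -139; q=1: -97; q=2: -45; q=3: 10; q=4: 66; q=5: 112; q=6: 144; q=7: 153; q=8: 142.
Profit is maximized at q = 7. AVC there is 233/7 = $33.29 ≤ P, so producing beats shutting down (which would give -$139).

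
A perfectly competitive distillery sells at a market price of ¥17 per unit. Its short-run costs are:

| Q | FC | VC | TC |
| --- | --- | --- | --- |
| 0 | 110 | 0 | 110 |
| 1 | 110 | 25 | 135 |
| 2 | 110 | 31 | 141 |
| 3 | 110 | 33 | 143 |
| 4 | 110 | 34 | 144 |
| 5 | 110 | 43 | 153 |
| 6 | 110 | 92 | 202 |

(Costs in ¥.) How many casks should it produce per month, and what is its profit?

Q = 5; profit = -¥68

Profit at each row (π = 17Q − TC): Q=0: -110; Q=1: -118; Q=2: -107; Q=3: -92; Q=4: -76; Q=5: -68; Q=6: -100.
Profit is maximized at Q = 5. AVC there is 43/5 = ¥8.60 ≤ P, so producing beats shutting down (which would give -¥110).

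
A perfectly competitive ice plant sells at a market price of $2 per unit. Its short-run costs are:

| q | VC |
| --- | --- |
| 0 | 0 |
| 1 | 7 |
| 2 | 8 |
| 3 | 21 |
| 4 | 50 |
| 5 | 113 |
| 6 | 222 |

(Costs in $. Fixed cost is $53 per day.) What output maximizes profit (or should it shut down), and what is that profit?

q = 0 (shut down); profit = -$53

Compute π = P·q − TC at each output: q=0: -53; q=1: -58; q=2: -57; q=3: -68; q=4: -95; q=5: -156; q=6: -263.
Profit is highest at q = 0. Equivalently, the lowest AVC in the table is 8/2 ≈ $4 at q = 2, and P = $2 falls below it — price never covers variable cost, so the firm shuts down and loses only its fixed cost.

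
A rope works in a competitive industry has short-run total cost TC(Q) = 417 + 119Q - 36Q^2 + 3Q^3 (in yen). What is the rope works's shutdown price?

The shutdown price is the minimum of AVC. VC = 119Q - 36Q^2 + 3Q^3, so AVC = 119 - 36Q + 3Q^2.
At the minimum of AVC, MC = AVC. MC = 119 - 72Q + 9Q^2; setting MC = AVC gives 6Q^2 - 36Q = 0, so Q = 6. min AVC = 11.
So the shutdown price is ¥11.

¥11 per unit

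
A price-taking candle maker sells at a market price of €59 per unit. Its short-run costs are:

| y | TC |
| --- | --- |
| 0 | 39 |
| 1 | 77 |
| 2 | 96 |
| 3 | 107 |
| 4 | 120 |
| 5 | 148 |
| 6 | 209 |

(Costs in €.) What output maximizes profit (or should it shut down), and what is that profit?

y = 5; profit = €147

Compute π = P·y − TC at each output: y=0: -39; y=1: -18; y=2: 22; y=3: 70; y=4: 116; y=5: 147; y=6: 145.
Profit is maximized at y = 5. AVC there is 109/5 = €21.80 ≤ P, so producing beats shutting down (which would give -€39).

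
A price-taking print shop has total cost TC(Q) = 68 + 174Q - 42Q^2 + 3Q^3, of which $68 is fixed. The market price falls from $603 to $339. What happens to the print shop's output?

Output falls from 13 to 11

AVC = 174 - 42Q + 3Q^2, minimized at Q = 7 where min AVC = $27. MC = 174 - 84Q + 9Q^2.
At P = $603 ≥ min AVC, set P = MC on the rising branch: Q = 13.
At P = $339 ≥ min AVC, set P = MC: Q = 11. The firm stays open but cuts output.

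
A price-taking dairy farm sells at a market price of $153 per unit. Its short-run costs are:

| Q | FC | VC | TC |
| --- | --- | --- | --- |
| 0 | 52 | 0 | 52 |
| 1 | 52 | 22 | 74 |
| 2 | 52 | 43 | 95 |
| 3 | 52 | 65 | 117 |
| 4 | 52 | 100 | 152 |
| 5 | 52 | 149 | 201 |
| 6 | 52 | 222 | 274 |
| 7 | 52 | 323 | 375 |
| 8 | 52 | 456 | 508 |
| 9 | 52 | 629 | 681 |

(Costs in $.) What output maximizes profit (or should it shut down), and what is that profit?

Q = 8; profit = $716

Compute π = P·Q − TC at each output: Q=0: -52; Q=1: 79; Q=2: 211; Q=3: 342; Q=4: 460; Q=5: 564; Q=6: 644; Q=7: 696; Q=8: 716; Q=9: 696.
Profit is maximized at Q = 8. AVC there is 456/8 = $57 ≤ P, so producing beats shutting down (which would give -$52).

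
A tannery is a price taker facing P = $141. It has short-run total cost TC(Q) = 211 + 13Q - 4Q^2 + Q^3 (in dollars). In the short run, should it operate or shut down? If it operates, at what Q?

Produce at Q = 8

From TC, MC = TC'(Q) = 13 - 8Q + 3Q^2 and AVC = VC/Q = 13 - 4Q + Q^2.
The AVC parabola has its vertex at Q = 4/2 = 2, where AVC = 13 - 4·2 + 2^2 = $9.
P = $141 exceeds min AVC = $9, so the firm stays open.
P = MC gives -128 - 8Q + 3Q^2 = 0, with roots -16/3 and 8. Take the larger (rising MC): Q* = 8.
Check: AVC at Q = 8 is $45 ≤ P, so revenue covers variable cost.
Profit = P·Q − TC = 141·8 − 571 = $557.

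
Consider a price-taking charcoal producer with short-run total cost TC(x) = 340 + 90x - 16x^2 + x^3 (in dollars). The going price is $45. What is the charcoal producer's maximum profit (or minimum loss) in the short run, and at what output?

AVC = 90 - 16x + x^2 has its minimum $26 at x = 8; price $45 clears that bar, so the firm operates.
With MC = 90 - 32x + 3x^2, P = MC on the upward-sloping part at x* = 9.
TR = 45·9 = 405. TC = 340 + 243 = 583. Profit = 405 − 583 = -$178.
By producing, the firm covers all variable cost plus $162 of fixed cost; shutting down would lose the full $340.

Profit = -$178 at x = 9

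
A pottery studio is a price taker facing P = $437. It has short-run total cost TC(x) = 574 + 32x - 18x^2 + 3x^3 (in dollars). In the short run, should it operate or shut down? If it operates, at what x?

Produce at x = 9

Strip out fixed cost: VC = 32x - 18x^2 + 3x^3. Then AVC = 32 - 18x + 3x^2 and MC = 32 - 36x + 9x^2.
AVC is minimized where dAVC/dx = -18 + 6x = 0, at x = 3; min AVC = 32 - 18·3 + 3·3^2 = $5.
Since P = $437 ≥ min AVC = $5, price covers variable cost and the firm should produce.
Solving P = MC: -405 - 36x + 9x^2 = 0 ⇒ x = -5 or 9. On the upward-sloping branch, x* = 9.
Check: AVC at x = 9 is $113 ≤ P, so revenue covers variable cost.
Profit = P·x − TC = 437·9 − 1591 = $2342.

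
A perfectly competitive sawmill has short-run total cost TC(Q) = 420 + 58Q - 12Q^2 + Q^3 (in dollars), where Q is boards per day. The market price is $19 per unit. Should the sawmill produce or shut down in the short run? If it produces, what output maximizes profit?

Shut down

Variable cost is VC = 58Q - 12Q^2 + Q^3, so AVC = VC/Q = 58 - 12Q + Q^2 and MC = dTC/dQ = 58 - 24Q + 3Q^2.
AVC hits its minimum where MC = AVC, at Q = 6, giving min AVC = 58 - 12·6 + 6^2 = $22.
Since P = $19 < min AVC = $22, price fails to cover variable cost at any output.
Best response: produce nothing and absorb the $420 fixed cost.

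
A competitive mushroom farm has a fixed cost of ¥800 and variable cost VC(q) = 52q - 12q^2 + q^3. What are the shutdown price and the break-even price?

Shutdown price = min AVC. AVC = 52 - 12q + q^2, with vertex at q = 6 and minimum ¥16.
ATC = 800/q + 52 - 12q + q^2. Setting dATC/dq = −800/q^2 − 12 + 2q = 0 gives q = 10 (since 2·10^3 − 12·10^2 = 800).
min ATC = 800/10 + 52 − 12·10 + 10^2 = ¥112. That is the break-even price.
For ¥16 ≤ P < ¥112 the firm produces at a loss; below ¥16 it shuts down.

Shutdown price = ¥16; break-even price = ¥112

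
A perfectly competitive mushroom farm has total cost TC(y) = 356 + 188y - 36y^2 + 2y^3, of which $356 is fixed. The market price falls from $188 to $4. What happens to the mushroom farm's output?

MC = 188 - 72y + 6y^2; the shutdown threshold is min AVC = $26 (at y = 9).
With P = $188 above the shutdown price, P = MC gives y = 12.
At P = $4 < min AVC = $26, price no longer covers variable cost at any output, so the firm shuts down: y = 0.

Output falls from 12 to 0 (the firm shuts down)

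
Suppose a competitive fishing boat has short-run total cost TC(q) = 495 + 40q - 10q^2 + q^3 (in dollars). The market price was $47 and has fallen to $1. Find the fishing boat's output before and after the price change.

Output falls from 7 to 0 (the firm shuts down)

MC = 40 - 20q + 3q^2; the shutdown threshold is min AVC = $15 (at q = 5).
At P = $47 ≥ min AVC, set P = MC on the rising branch: q = 7.
At P = $1 < min AVC = $15, price no longer covers variable cost at any output, so the firm shuts down: q = 0.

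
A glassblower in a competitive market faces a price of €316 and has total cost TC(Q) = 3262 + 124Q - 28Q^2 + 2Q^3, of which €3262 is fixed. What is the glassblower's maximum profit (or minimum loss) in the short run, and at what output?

AVC = 124 - 28Q + 2Q^2; min AVC = €26 at Q = 7. Since P = €316 ≥ min AVC, the firm produces.
With MC = 124 - 56Q + 6Q^2, P = MC on the upward-sloping part at Q* = 12.
TR = 316·12 = 3792. TC = 3262 + 912 = 4174. Profit = 3792 − 4174 = -€382.
Shutting down would mean losing the fixed cost of €3262, so operating at a loss of €382 is better by €2880.

Profit = -€382 at Q = 12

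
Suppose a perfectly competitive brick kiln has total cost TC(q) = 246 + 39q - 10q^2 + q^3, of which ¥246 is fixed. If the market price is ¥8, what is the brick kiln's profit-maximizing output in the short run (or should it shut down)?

Shut down

Strip out fixed cost: VC = 39q - 10q^2 + q^3. Then AVC = 39 - 10q + q^2 and MC = 39 - 20q + 3q^2.
The AVC parabola has its vertex at q = 10/2 = 5, where AVC = 39 - 10·5 + 5^2 = ¥14.
With P < min AVC (¥8 < ¥14), every unit sold adds to the loss.
Shutting down limits the loss to fixed cost, ¥246.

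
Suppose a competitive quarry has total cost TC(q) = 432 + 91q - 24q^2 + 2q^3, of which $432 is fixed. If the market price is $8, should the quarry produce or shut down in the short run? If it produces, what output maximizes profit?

Strip out fixed cost: VC = 91q - 24q^2 + 2q^3. Then AVC = 91 - 24q + 2q^2 and MC = 91 - 48q + 6q^2.
The AVC parabola has its vertex at q = 24/4 = 6, where AVC = 91 - 24·6 + 2·6^2 = $19.
With P < min AVC ($8 < $19), every unit sold adds to the loss.
Best response: produce nothing and absorb the $432 fixed cost.

Shut down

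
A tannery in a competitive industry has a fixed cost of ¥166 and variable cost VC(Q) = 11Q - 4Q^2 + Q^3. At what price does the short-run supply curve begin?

¥7 per unit

Short-run supply begins at min AVC. From VC = 11Q - 4Q^2 + Q^3, AVC = 11 - 4Q + Q^2.
At the minimum of AVC, MC = AVC. MC = 11 - 8Q + 3Q^2; setting MC = AVC gives 2Q^2 - 4Q = 0, so Q = 2. min AVC = 7.
For P < ¥7 the firm produces nothing.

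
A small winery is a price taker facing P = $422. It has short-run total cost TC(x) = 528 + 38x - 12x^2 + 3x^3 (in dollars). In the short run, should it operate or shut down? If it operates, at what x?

Produce at x = 8

Variable cost is VC = 38x - 12x^2 + 3x^3, so AVC = VC/x = 38 - 12x + 3x^2 and MC = dTC/dx = 38 - 24x + 9x^2.
AVC hits its minimum where MC = AVC, at x = 2, giving min AVC = 38 - 12·2 + 3·2^2 = $26.
Because $422 ≥ $26, revenue can cover variable cost; the firm operates.
P = MC gives -384 - 24x + 9x^2 = 0, with roots -16/3 and 8. Take the larger (rising MC): x* = 8.
Check: AVC at x = 8 is $134 ≤ P, so revenue covers variable cost.
Profit = P·x − TC = 422·8 − 1600 = $1776.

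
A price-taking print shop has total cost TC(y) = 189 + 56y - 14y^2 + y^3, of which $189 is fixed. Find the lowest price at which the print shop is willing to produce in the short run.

The shutdown price is the minimum of AVC. VC = 56y - 14y^2 + y^3, so AVC = 56 - 14y + y^2.
At the minimum of AVC, MC = AVC. MC = 56 - 28y + 3y^2; setting MC = AVC gives 2y^2 - 14y = 0, so y = 7. min AVC = 7.
The firm shuts down for any P below $7.

$7 per unit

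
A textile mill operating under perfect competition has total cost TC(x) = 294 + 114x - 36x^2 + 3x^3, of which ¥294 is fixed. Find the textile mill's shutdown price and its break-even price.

Shutdown price = min AVC. AVC = 114 - 36x + 3x^2, with vertex at x = 6 and minimum ¥6.
ATC = 294/x + 114 - 36x + 3x^2. Setting dATC/dx = −294/x^2 − 36 + 6x = 0 gives x = 7 (since 6·7^3 − 36·7^2 = 294).
min ATC = 294/7 + 114 − 36·7 + 3·7^2 = ¥51. That is the break-even price.
Between these two prices the firm operates at a loss; above ¥51 it earns a profit.

Shutdown price = ¥6; break-even price = ¥51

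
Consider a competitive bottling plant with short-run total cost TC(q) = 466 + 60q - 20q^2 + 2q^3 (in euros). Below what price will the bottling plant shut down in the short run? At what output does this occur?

€10 per unit, at q = 5

The shutdown price is the minimum of AVC. VC = 60q - 20q^2 + 2q^3, so AVC = 60 - 20q + 2q^2.
dAVC/dq = -20 + 4q = 0 gives q = 5. min AVC = 60 - 20·5 + 2·5^2 = 10.
The firm shuts down for any P below €10.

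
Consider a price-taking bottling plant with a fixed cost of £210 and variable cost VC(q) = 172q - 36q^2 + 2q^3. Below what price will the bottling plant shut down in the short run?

Short-run supply begins at min AVC. From VC = 172q - 36q^2 + 2q^3, AVC = 172 - 36q + 2q^2.
At the minimum of AVC, MC = AVC. MC = 172 - 72q + 6q^2; setting MC = AVC gives 4q^2 - 36q = 0, so q = 9. min AVC = 10.
So the shutdown price is £10.

£10 per unit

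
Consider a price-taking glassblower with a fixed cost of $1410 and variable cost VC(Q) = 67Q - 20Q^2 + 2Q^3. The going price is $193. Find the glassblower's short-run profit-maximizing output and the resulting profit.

Profit = -$114 at Q = 9

AVC = 67 - 20Q + 2Q^2 has its minimum $17 at Q = 5; price $193 clears that bar, so the firm operates.
MC = 67 - 40Q + 6Q^2. Setting P = MC and taking the root on the rising branch gives Q* = 9.
TR = 193·9 = 1737. TC = 1410 + 441 = 1851. Profit = 1737 − 1851 = -$114.
That loss of $114 beats the $1410 the firm would lose by shutting down; producing recovers $1296 of fixed cost.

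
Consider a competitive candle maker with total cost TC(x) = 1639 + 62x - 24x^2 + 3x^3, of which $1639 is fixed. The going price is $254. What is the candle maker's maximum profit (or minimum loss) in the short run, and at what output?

AVC = 62 - 24x + 3x^2 has its minimum $14 at x = 4; price $254 clears that bar, so the firm operates.
MC = 62 - 48x + 9x^2. Setting P = MC and taking the root on the rising branch gives x* = 8.
TR = 254·8 = 2032. TC = 1639 + 496 = 2135. Profit = 2032 − 2135 = -$103.
That loss of $103 beats the $1639 the firm would lose by shutting down; producing recovers $1536 of fixed cost.

Profit = -$103 at x = 8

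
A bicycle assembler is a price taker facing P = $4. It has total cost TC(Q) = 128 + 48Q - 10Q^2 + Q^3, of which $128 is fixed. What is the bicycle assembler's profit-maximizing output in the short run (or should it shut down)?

From TC, MC = TC'(Q) = 48 - 20Q + 3Q^2 and AVC = VC/Q = 48 - 10Q + Q^2.
AVC is minimized where dAVC/dQ = -10 + 2Q = 0, at Q = 5; min AVC = 48 - 10·5 + 5^2 = $23.
With P < min AVC ($4 < $23), every unit sold adds to the loss.
Best response: produce nothing and absorb the $128 fixed cost.

Shut down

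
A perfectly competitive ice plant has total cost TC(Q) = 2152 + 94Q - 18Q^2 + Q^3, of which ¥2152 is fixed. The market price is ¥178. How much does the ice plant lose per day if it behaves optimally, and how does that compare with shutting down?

Profit = -¥192 at Q = 14

AVC = 94 - 18Q + Q^2 has its minimum ¥13 at Q = 9; price ¥178 clears that bar, so the firm operates.
MC = 94 - 36Q + 3Q^2. Setting P = MC and taking the root on the rising branch gives Q* = 14.
TR = 178·14 = 2492. TC = 2152 + 532 = 2684. Profit = 2492 − 2684 = -¥192.
By producing, the firm covers all variable cost plus ¥1960 of fixed cost; shutting down would lose the full ¥2152.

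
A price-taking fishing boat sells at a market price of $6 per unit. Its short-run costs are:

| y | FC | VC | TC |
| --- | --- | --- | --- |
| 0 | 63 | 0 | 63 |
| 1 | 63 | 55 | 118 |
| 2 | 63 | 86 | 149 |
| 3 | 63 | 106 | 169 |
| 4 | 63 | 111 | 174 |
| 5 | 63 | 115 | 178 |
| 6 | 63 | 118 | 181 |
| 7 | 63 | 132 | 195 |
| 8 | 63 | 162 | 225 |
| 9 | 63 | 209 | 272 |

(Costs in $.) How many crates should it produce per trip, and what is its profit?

Profit at each row (π = 6y − TC): y=0: -63; y=1: -112; y=2: -137; y=3: -151; y=4: -150; y=5: -148; y=6: -145; y=7: -153; y=8: -177; y=9: -218.
Profit is highest at y = 0. Equivalently, the lowest AVC in the table is 132/7 ≈ $18.86 at y = 7, and P = $6 falls below it — price never covers variable cost, so the firm shuts down and loses only its fixed cost.

y = 0 (shut down); profit = -$63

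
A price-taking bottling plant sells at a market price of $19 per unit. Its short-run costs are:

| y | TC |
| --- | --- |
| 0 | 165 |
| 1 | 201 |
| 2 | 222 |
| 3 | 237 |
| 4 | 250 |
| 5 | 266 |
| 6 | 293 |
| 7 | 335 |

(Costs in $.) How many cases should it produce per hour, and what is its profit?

Profit at each row (π = 19y − TC): y=0: -165; y=1: -182; y=2: -184; y=3: -180; y=4: -174; y=5: -171; y=6: -179; y=7: -202.
Profit is highest at y = 0. Equivalently, the lowest AVC in the table is 101/5 ≈ $20.20 at y = 5, and P = $19 falls below it — price never covers variable cost, so the firm shuts down and loses only its fixed cost.

y = 0 (shut down); profit = -$165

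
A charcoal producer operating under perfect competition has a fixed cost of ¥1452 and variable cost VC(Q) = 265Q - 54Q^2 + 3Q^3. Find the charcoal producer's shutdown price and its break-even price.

Shutdown price = min AVC. AVC = 265 - 54Q + 3Q^2, with vertex at Q = 9 and minimum ¥22.
ATC = 1452/Q + 265 - 54Q + 3Q^2. Setting dATC/dQ = −1452/Q^2 − 54 + 6Q = 0 gives Q = 11 (since 6·11^3 − 54·11^2 = 1452).
min ATC = 1452/11 + 265 − 54·11 + 3·11^2 = ¥166. That is the break-even price.
Between these two prices the firm operates at a loss; above ¥166 it earns a profit.

Shutdown price = ¥22; break-even price = ¥166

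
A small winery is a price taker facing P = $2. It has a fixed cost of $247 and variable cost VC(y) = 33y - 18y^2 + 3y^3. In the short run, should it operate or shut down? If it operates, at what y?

Variable cost is VC = 33y - 18y^2 + 3y^3, so AVC = VC/y = 33 - 18y + 3y^2 and MC = dTC/dy = 33 - 36y + 9y^2.
AVC is minimized where dAVC/dy = -18 + 6y = 0, at y = 3; min AVC = 33 - 18·3 + 3·3^2 = $6.
P = $2 lies below min AVC = $6; no output level covers variable cost.
The firm minimizes its loss by shutting down and losing only its fixed cost of $247.

Shut down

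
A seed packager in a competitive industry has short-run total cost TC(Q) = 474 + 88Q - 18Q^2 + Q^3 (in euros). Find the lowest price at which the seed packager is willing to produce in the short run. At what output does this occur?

€7 per unit, at Q = 9

Short-run supply begins at min AVC. From VC = 88Q - 18Q^2 + Q^3, AVC = 88 - 18Q + Q^2.
At the minimum of AVC, MC = AVC. MC = 88 - 36Q + 3Q^2; setting MC = AVC gives 2Q^2 - 18Q = 0, so Q = 9. min AVC = 7.
The firm shuts down for any P below €7.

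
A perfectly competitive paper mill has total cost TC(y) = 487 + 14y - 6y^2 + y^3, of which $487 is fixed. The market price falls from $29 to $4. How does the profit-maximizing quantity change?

Output falls from 5 to 0 (the firm shuts down)

MC = 14 - 12y + 3y^2; the shutdown threshold is min AVC = $5 (at y = 3).
With P = $29 above the shutdown price, P = MC gives y = 5.
At P = $4 < min AVC = $5, price no longer covers variable cost at any output, so the firm shuts down: y = 0.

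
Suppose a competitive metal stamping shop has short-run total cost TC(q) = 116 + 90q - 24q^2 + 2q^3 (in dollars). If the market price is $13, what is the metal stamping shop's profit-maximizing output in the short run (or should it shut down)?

From TC, MC = TC'(q) = 90 - 48q + 6q^2 and AVC = VC/q = 90 - 24q + 2q^2.
AVC is minimized where dAVC/dq = -24 + 4q = 0, at q = 6; min AVC = 90 - 24·6 + 2·6^2 = $18.
Since P = $13 < min AVC = $18, price fails to cover variable cost at any output.
The firm minimizes its loss by shutting down and losing only its fixed cost of $116.

Shut down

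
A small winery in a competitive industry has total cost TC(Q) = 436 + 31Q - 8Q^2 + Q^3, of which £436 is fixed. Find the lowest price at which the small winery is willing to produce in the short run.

£15 per unit

Short-run supply begins at min AVC. From VC = 31Q - 8Q^2 + Q^3, AVC = 31 - 8Q + Q^2.
At the minimum of AVC, MC = AVC. MC = 31 - 16Q + 3Q^2; setting MC = AVC gives 2Q^2 - 8Q = 0, so Q = 4. min AVC = 15.
So the shutdown price is £15.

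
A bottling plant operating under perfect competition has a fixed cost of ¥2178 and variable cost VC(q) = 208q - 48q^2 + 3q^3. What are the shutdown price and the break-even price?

Shutdown price = ¥16; break-even price = ¥241

Shutdown price = min AVC. AVC = 208 - 48q + 3q^2, with vertex at q = 8 and minimum ¥16.
ATC = 2178/q + 208 - 48q + 3q^2. Setting dATC/dq = −2178/q^2 − 48 + 6q = 0 gives q = 11 (since 6·11^3 − 48·11^2 = 2178).
min ATC = 2178/11 + 208 − 48·11 + 3·11^2 = ¥241. That is the break-even price.
Between these two prices the firm operates at a loss; above ¥241 it earns a profit.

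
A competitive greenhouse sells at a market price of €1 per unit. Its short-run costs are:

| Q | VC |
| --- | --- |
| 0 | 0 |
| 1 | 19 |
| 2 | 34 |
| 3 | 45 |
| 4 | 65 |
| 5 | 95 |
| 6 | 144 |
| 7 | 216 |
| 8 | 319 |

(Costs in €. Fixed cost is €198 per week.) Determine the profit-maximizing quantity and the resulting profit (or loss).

Compute π = P·Q − TC at each output: Q=0: -198; Q=1: -216; Q=2: -230; Q=3: -240; Q=4: -259; Q=5: -288; Q=6: -336; Q=7: -407; Q=8: -509.
Profit is highest at Q = 0. Equivalently, the lowest AVC in the table is 45/3 ≈ €15 at Q = 3, and P = €1 falls below it — price never covers variable cost, so the firm shuts down and loses only its fixed cost.

Q = 0 (shut down); profit = -€198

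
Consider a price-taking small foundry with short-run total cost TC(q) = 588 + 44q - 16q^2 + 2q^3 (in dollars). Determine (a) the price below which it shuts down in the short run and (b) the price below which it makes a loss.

Shutdown price = min AVC. AVC = 44 - 16q + 2q^2, with vertex at q = 4 and minimum $12.
ATC = 588/q + 44 - 16q + 2q^2. Setting dATC/dq = −588/q^2 − 16 + 4q = 0 gives q = 7 (since 4·7^3 − 16·7^2 = 588).
min ATC = 588/7 + 44 − 16·7 + 2·7^2 = $114. That is the break-even price.
For $12 ≤ P < $114 the firm produces at a loss; below $12 it shuts down.

Shutdown price = $12; break-even price = $114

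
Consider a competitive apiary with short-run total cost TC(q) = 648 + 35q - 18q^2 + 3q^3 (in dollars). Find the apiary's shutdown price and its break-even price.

Shutdown price = $8; break-even price = $143

Shutdown price = min AVC. AVC = 35 - 18q + 3q^2, with vertex at q = 3 and minimum $8.
ATC = 648/q + 35 - 18q + 3q^2. Setting dATC/dq = −648/q^2 − 18 + 6q = 0 gives q = 6 (since 6·6^3 − 18·6^2 = 648).
min ATC = 648/6 + 35 − 18·6 + 3·6^2 = $143. That is the break-even price.
For $8 ≤ P < $143 the firm produces at a loss; below $8 it shuts down.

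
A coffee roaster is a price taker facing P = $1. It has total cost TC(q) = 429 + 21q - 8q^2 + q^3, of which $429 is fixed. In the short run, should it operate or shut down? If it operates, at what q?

Shut down

From TC, MC = TC'(q) = 21 - 16q + 3q^2 and AVC = VC/q = 21 - 8q + q^2.
The AVC parabola has its vertex at q = 8/2 = 4, where AVC = 21 - 8·4 + 4^2 = $5.
P = $1 lies below min AVC = $5; no output level covers variable cost.
Best response: produce nothing and absorb the $429 fixed cost.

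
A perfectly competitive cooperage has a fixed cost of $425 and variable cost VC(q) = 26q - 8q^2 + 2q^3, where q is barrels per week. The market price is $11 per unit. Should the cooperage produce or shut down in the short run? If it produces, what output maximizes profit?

Strip out fixed cost: VC = 26q - 8q^2 + 2q^3. Then AVC = 26 - 8q + 2q^2 and MC = 26 - 16q + 6q^2.
AVC hits its minimum where MC = AVC, at q = 2, giving min AVC = 26 - 8·2 + 2·2^2 = $18.
With P < min AVC ($11 < $18), every unit sold adds to the loss.
The firm minimizes its loss by shutting down and losing only its fixed cost of $425.

Shut down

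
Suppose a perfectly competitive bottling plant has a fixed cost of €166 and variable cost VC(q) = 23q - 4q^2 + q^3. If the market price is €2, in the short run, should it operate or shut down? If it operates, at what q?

Shut down

Variable cost is VC = 23q - 4q^2 + q^3, so AVC = VC/q = 23 - 4q + q^2 and MC = dTC/dq = 23 - 8q + 3q^2.
The AVC parabola has its vertex at q = 4/2 = 2, where AVC = 23 - 4·2 + 2^2 = €19.
With P < min AVC (€2 < €19), every unit sold adds to the loss.
Shutting down limits the loss to fixed cost, €166.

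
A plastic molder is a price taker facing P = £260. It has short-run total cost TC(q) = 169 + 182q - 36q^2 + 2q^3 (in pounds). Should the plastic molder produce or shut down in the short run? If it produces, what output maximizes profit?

From TC, MC = TC'(q) = 182 - 72q + 6q^2 and AVC = VC/q = 182 - 36q + 2q^2.
AVC hits its minimum where MC = AVC, at q = 9, giving min AVC = 182 - 36·9 + 2·9^2 = £20.
P = £260 exceeds min AVC = £20, so the firm stays open.
P = MC gives -78 - 72q + 6q^2 = 0, with roots -1 and 13. Take the larger (rising MC): q* = 13.
Check: AVC at q = 13 is £52 ≤ P, so revenue covers variable cost.
Profit = P·q − TC = 260·13 − 845 = £2535.

Produce at q = 13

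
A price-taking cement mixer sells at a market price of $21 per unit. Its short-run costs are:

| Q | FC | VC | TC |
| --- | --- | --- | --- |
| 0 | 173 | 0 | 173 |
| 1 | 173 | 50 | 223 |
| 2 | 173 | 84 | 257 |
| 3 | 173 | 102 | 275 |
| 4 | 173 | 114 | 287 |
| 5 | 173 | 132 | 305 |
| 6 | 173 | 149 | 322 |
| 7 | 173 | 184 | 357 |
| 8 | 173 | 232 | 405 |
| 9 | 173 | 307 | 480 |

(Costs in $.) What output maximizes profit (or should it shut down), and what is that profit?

Q = 0 (shut down); profit = -$173

Compute π = P·Q − TC at each output: Q=0: -173; Q=1: -202; Q=2: -215; Q=3: -212; Q=4: -203; Q=5: -200; Q=6: -196; Q=7: -210; Q=8: -237; Q=9: -291.
Profit is highest at Q = 0. Equivalently, the lowest AVC in the table is 149/6 ≈ $24.83 at Q = 6, and P = $21 falls below it — price never covers variable cost, so the firm shuts down and loses only its fixed cost.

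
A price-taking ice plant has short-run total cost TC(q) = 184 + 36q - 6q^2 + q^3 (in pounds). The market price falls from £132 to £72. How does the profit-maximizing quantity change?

Output falls from 8 to 6

AVC = 36 - 6q + q^2, minimized at q = 3 where min AVC = £27. MC = 36 - 12q + 3q^2.
With P = £132 above the shutdown price, P = MC gives q = 8.
At P = £72 ≥ min AVC, set P = MC: q = 6. The firm stays open but cuts output.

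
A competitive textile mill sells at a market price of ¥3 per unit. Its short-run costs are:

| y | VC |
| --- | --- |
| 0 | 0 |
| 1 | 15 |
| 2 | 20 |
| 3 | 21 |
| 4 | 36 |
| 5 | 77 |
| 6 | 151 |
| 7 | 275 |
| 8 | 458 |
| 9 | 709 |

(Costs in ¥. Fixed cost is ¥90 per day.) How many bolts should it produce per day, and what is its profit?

y = 0 (shut down); profit = -¥90

Compute π = P·y − TC at each output: y=0: -90; y=1: -102; y=2: -104; y=3: -102; y=4: -114; y=5: -152; y=6: -223; y=7: -344; y=8: -524; y=9: -772.
Profit is highest at y = 0. Equivalently, the lowest AVC in the table is 21/3 ≈ ¥7 at y = 3, and P = ¥3 falls below it — price never covers variable cost, so the firm shuts down and loses only its fixed cost.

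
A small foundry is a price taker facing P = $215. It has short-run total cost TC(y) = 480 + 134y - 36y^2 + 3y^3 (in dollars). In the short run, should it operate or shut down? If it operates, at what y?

From TC, MC = TC'(y) = 134 - 72y + 9y^2 and AVC = VC/y = 134 - 36y + 3y^2.
The AVC parabola has its vertex at y = 36/6 = 6, where AVC = 134 - 36·6 + 3·6^2 = $26.
Since P = $215 ≥ min AVC = $26, price covers variable cost and the firm should produce.
Set P = MC: 215 = 134 - 72y + 9y^2 → -81 - 72y + 9y^2 = 0. The roots are y = -1 and y = 9; the profit-maximizing output is on the rising part of MC, so y* = 9.
Check: AVC at y = 9 is $53 ≤ P, so revenue covers variable cost.
Profit = P·y − TC = 215·9 − 957 = $978.

Produce at y = 9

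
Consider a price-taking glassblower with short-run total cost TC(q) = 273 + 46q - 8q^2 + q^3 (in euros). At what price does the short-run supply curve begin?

Short-run supply begins at min AVC. From VC = 46q - 8q^2 + q^3, AVC = 46 - 8q + q^2.
dAVC/dq = -8 + 2q = 0 gives q = 4. min AVC = 46 - 8·4 + 4^2 = 30.
The firm shuts down for any P below €30.

€30 per unit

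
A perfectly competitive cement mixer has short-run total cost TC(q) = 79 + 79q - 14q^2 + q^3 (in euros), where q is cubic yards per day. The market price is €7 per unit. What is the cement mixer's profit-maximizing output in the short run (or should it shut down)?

Shut down

Variable cost is VC = 79q - 14q^2 + q^3, so AVC = VC/q = 79 - 14q + q^2 and MC = dTC/dq = 79 - 28q + 3q^2.
AVC is minimized where dAVC/dq = -14 + 2q = 0, at q = 7; min AVC = 79 - 14·7 + 7^2 = €30.
With P < min AVC (€7 < €30), every unit sold adds to the loss.
The firm minimizes its loss by shutting down and losing only its fixed cost of €79.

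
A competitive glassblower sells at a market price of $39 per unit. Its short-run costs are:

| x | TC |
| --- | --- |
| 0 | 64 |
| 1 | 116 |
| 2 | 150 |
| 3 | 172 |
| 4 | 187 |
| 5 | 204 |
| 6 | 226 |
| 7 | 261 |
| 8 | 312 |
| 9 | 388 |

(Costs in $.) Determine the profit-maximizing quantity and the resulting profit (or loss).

x = 7; profit = $12

Compute π = P·x − TC at each output: x=0: -64; x=1: -77; x=2: -72; x=3: -55; x=4: -31; x=5: -9; x=6: 8; x=7: 12; x=8: 0; x=9: -37.
Profit is maximized at x = 7. AVC there is 197/7 = $28.14 ≤ P, so producing beats shutting down (which would give -$64).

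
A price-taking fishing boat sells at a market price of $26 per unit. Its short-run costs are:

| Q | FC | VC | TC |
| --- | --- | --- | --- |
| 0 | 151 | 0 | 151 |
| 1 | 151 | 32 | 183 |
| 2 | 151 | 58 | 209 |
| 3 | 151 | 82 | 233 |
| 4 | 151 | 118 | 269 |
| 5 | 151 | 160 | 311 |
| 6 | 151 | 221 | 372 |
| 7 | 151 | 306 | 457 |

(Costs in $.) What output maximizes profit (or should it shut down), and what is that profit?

Compute π = P·Q − TC at each output: Q=0: -151; Q=1: -157; Q=2: -157; Q=3: -155; Q=4: -165; Q=5: -181; Q=6: -216; Q=7: -275.
Profit is highest at Q = 0. Equivalently, the lowest AVC in the table is 82/3 ≈ $27.33 at Q = 3, and P = $26 falls below it — price never covers variable cost, so the firm shuts down and loses only its fixed cost.

Q = 0 (shut down); profit = -$151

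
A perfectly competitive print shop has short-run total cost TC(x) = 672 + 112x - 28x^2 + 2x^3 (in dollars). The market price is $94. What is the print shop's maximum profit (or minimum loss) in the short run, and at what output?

AVC = 112 - 28x + 2x^2 has its minimum $14 at x = 7; price $94 clears that bar, so the firm operates.
MC = 112 - 56x + 6x^2. Setting P = MC and taking the root on the rising branch gives x* = 9.
TR = 94·9 = 846. TC = 672 + 198 = 870. Profit = 846 − 870 = -$24.
By producing, the firm covers all variable cost plus $648 of fixed cost; shutting down would lose the full $672.

Profit = -$24 at x = 9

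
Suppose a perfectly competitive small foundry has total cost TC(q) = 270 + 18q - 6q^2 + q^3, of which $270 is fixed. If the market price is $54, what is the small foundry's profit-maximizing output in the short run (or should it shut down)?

Variable cost is VC = 18q - 6q^2 + q^3, so AVC = VC/q = 18 - 6q + q^2 and MC = dTC/dq = 18 - 12q + 3q^2.
The AVC parabola has its vertex at q = 6/2 = 3, where AVC = 18 - 6·3 + 3^2 = $9.
Since P = $54 ≥ min AVC = $9, price covers variable cost and the firm should produce.
Set P = MC: 54 = 18 - 12q + 3q^2 → -36 - 12q + 3q^2 = 0. The roots are q = -2 and q = 6; the profit-maximizing output is on the rising part of MC, so q* = 6.
Check: AVC at q = 6 is $18 ≤ P, so revenue covers variable cost.
Profit = P·q − TC = 54·6 − 378 = -$54, a loss, but smaller than the $270 fixed cost the firm would lose by shutting down.

Produce at q = 6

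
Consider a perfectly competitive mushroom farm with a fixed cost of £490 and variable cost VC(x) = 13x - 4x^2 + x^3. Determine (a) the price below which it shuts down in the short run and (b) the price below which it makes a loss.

Shutdown price = £9; break-even price = £104

AVC = 13 - 4x + x^2; minimized at x = 2, giving min AVC = £9. That is the shutdown price.
ATC = 490/x + 13 - 4x + x^2. Setting dATC/dx = −490/x^2 − 4 + 2x = 0 gives x = 7 (since 2·7^3 − 4·7^2 = 490).
min ATC = 490/7 + 13 − 4·7 + 7^2 = £104. That is the break-even price.
Between these two prices the firm operates at a loss; above £104 it earns a profit.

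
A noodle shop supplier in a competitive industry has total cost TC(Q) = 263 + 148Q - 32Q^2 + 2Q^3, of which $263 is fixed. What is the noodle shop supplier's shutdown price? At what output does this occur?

$20 per unit, at Q = 8

The firm shuts down when price falls below the minimum of average variable cost. AVC = VC/Q = 148 - 32Q + 2Q^2.
dAVC/dQ = -32 + 4Q = 0 gives Q = 8. min AVC = 148 - 32·8 + 2·8^2 = 20.
So the shutdown price is $20.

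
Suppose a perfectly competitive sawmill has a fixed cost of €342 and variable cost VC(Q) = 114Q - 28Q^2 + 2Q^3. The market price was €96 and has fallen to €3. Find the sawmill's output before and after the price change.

Output falls from 9 to 0 (the firm shuts down)

MC = 114 - 56Q + 6Q^2; the shutdown threshold is min AVC = €16 (at Q = 7).
With P = €96 above the shutdown price, P = MC gives Q = 9.
At P = €3 < min AVC = €16, price no longer covers variable cost at any output, so the firm shuts down: Q = 0.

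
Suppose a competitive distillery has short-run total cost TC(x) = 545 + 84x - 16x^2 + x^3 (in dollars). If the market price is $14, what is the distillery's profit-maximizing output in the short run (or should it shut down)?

Variable cost is VC = 84x - 16x^2 + x^3, so AVC = VC/x = 84 - 16x + x^2 and MC = dTC/dx = 84 - 32x + 3x^2.
AVC hits its minimum where MC = AVC, at x = 8, giving min AVC = 84 - 16·8 + 8^2 = $20.
Since P = $14 < min AVC = $20, price fails to cover variable cost at any output.
Best response: produce nothing and absorb the $545 fixed cost.

Shut down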